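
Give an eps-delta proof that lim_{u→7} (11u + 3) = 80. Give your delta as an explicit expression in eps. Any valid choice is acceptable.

delta = eps/11

Let eps > 0. We need delta > 0 so that 0 < |u − 7| < delta implies |(11u + 3) − 80| < eps.
Since (11u + 3) − 80 = 11(u − 7), we have |(11u + 3) − 80| = 11|u − 7|.
So 11|u − 7| < eps exactly when |u − 7| < eps/11.
Choosing delta = eps/11 gives |(11u + 3) − 80| = 11|u − 7| < eps whenever |u − 7| < delta.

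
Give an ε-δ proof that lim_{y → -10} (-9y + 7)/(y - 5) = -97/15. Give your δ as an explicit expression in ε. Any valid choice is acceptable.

δ = min(15/2, (225/76)ε)

Let ε > 0. We want δ > 0 with 0 < |y + 10| < δ ⇒ |(-9y + 7)/(y - 5) + 97/15| < ε.
Combining over a common denominator, (-9y + 7)/(y - 5) + 97/15 = [(-9y + 7)·(-15) − 97·(y - 5)] / [(-15)·(y - 5)] = 38(y + 10) / ((-15)(y - 5)).
So |(-9y + 7)/(y - 5) + 97/15| = 38|y + 10| / (15·|y − 5|).
Restrict δ ≤ 15/2. Then |y + 10| < 15/2 gives |y − 5| = |(y + 10) + (-15)| ≥ 15 − 15/2 = 15/2.
Hence |(-9y + 7)/(y - 5) + 97/15| < 38|y + 10|/(15·(15/2)) = (76/225)|y + 10|, which is < ε once |y + 10| < (225/76)ε.
Take δ = min(15/2, (225/76)ε). Then 0 < |y + 10| < δ forces both bounds, so |(-9y + 7)/(y - 5) + 97/15| < ε.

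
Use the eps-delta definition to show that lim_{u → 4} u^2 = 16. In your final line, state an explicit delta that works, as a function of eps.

delta = min(1, eps/9)

Fix eps > 0. We seek delta > 0 with 0 < |u − 4| < delta ⇒ |u^2 − 16| < eps.
Factor: u^2 − 16 = (u − 4)(u + 4), so |u^2 − 16| = |u − 4|·|u + 4|.
Restrict delta ≤ 1. Then |u − 4| < 1 gives |u| < 5, so by the triangle inequality |u + 4| ≤ 5 + 4 = 9.
Hence |u^2 − 16| ≤ 9|u − 4|, which is < eps once |u − 4| < eps/9.
Take delta = min(1, eps/9). If 0 < |u − 4| < delta then both bounds hold and |u^2 − 16| ≤ 9|u − 4| < 9·(eps/9) = eps.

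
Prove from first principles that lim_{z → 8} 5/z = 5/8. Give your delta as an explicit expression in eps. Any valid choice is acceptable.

Let eps > 0. We seek delta > 0 such that 0 < |z − 8| < delta implies |5/z − (5/8)| < eps.
|5/z − (5/8)| = 5·|8 − z|/(8·|z|) = 5|z − 8|/(8|z|).
Restrict delta ≤ 4. Then |z − 8| < 4 gives |z| > 4, so 8|z| > 32.
Then |5/z − (5/8)| < 5|z − 8|/32, which is < eps when |z − 8| < (32/5)eps.
Take delta = min(4, (32/5)eps). Then 0 < |z − 8| < delta gives both |z − 8| < 4 and |z − 8| < (32/5)eps, so |5/z − (5/8)| < eps.

delta = min(4, (32/5)eps)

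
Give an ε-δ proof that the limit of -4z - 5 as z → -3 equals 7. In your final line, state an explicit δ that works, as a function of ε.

Let ε > 0. We need δ > 0 so that 0 < |z + 3| < δ implies |(-4z - 5) − 7| < ε.
|(-4z - 5) − 7| = |-4z - 12| = 4|z + 3|.
Thus it suffices that |z + 3| < ε/4.
Choosing δ = ε/4 gives |(-4z - 5) − 7| = 4|z + 3| < ε whenever |z + 3| < δ.

δ = ε/4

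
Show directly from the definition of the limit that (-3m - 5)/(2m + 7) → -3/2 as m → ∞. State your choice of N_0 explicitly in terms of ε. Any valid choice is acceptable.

N_0 = (11/4)/ε

Let ε > 0. For m ≥ 1, |(-3m - 5)/(2m + 7) + 3/2| = |11|/(2(2m + 7)) = 11/(2(2m + 7)).
Since 2m + 7 ≥ 2m for m ≥ 1, this is ≤ 11/(2·2m) = (11/4)/m.
So |(-3m - 5)/(2m + 7) + 3/2| < ε whenever m > (11/4)/ε.
Take N_0 = (11/4)/ε. If m > N_0 then |(-3m - 5)/(2m + 7) + 3/2| ≤ (11/4)/m < ε.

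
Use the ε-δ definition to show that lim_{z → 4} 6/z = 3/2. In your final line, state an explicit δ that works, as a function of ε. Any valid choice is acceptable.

Let ε > 0. We seek δ > 0 such that 0 < |z − 4| < δ implies |6/z − (3/2)| < ε.
|6/z − (3/2)| = 6·|4 − z|/(4·|z|) = 6|z − 4|/(4|z|).
Require δ ≤ 2 so that |z| > 4 − 2 = 2, hence 4|z| > 8.
Then |6/z − (3/2)| < 6|z − 4|/8, which is < ε when |z − 4| < (4/3)ε.
Take δ = min(2, (4/3)ε). Then 0 < |z − 4| < δ gives both |z − 4| < 2 and |z − 4| < (4/3)ε, so |6/z − (3/2)| < ε.

δ = min(2, (4/3)ε)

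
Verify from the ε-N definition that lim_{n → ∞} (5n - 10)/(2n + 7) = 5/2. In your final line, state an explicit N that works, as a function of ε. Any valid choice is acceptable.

Suppose ε > 0. For n ≥ 1, |(5n - 10)/(2n + 7) − (5/2)| = |-55|/(2(2n + 7)) = 55/(2(2n + 7)).
Since 2n + 7 ≥ 2n for n ≥ 1, this is ≤ 55/(2·2n) = (55/4)/n.
So |(5n - 10)/(2n + 7) − (5/2)| < ε whenever n > (55/4)/ε.
Take N = (55/4)/ε. If n > N then |(5n - 10)/(2n + 7) − (5/2)| ≤ (55/4)/n < ε.

N = (55/4)/ε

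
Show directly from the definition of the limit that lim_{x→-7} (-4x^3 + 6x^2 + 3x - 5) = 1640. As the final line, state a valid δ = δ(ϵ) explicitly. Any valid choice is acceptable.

δ = min(1, ϵ/763)

Let ϵ > 0 be given. We want δ > 0 such that 0 < |x + 7| < δ implies |(-4x^3 + 6x^2 + 3x - 5) − 1640| < ϵ.
(-4x^3 + 6x^2 + 3x - 5) − 1640 = -4x^3 + 6x^2 + 3x - 1645 = (x + 7)(-4x^2 + 34x - 235).
So |(-4x^3 + 6x^2 + 3x - 5) − 1640| = |x + 7|·|-4x^2 + 34x - 235|.
Require δ ≤ 1. Then |x + 7| < 1 gives |x| < 8, and by the triangle inequality |-4x^2 + 34x - 235| ≤ 4·8^2 + 34·8 + 235 = 763.
Hence |(-4x^3 + 6x^2 + 3x - 5) − 1640| ≤ 763|x + 7| < ϵ provided |x + 7| < ϵ/763.
Choosing δ = min(1, ϵ/763) ensures both conditions, hence |(-4x^3 + 6x^2 + 3x - 5) − 1640| < ϵ.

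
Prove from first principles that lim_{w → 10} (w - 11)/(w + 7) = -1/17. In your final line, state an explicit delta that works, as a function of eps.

delta = min(17/2, (289/36)eps)

Fix eps > 0. We want delta > 0 with 0 < |w − 10| < delta ⇒ |(w - 11)/(w + 7) + 1/17| < eps.
Combining over a common denominator, (w - 11)/(w + 7) + 1/17 = [(w - 11)·17 − (-1)·(w + 7)] / [17·(w + 7)] = 18(w − 10) / (17(w + 7)).
So |(w - 11)/(w + 7) + 1/17| = 18|w − 10| / (17·|w + 7|).
Require delta ≤ 17/2, so |w + 7| ≥ |17| − |w − 10| > 17 − 17/2 = 17/2.
Hence |(w - 11)/(w + 7) + 1/17| < 18|w − 10|/(17·(17/2)) = (36/289)|w − 10|, which is < eps once |w − 10| < (289/36)eps.
Take delta = min(17/2, (289/36)eps). Then 0 < |w − 10| < delta forces both bounds, so |(w - 11)/(w + 7) + 1/17| < eps.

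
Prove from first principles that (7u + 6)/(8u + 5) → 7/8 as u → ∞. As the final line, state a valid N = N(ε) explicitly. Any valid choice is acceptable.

N = (13/64)/ε

Fix ε > 0. We seek N > 0 such that u > N implies |(7u + 6)/(8u + 5) − (7/8)| < ε.
(7u + 6)/(8u + 5) − (7/8) = (8(7u + 6) − 7(8u + 5)) / (8(8u + 5)) = 13/(8(8u + 5)).
For u > 0 we have 8u + 5 > 8u, so |(7u + 6)/(8u + 5) − (7/8)| = 13/(8(8u + 5)) < 13/(8·8u) = (13/64)/u.
Thus |(7u + 6)/(8u + 5) − (7/8)| < ε whenever u > (13/64)/ε.
Take N = (13/64)/ε. If u > N then |(7u + 6)/(8u + 5) − (7/8)| < (13/64)/u < ε.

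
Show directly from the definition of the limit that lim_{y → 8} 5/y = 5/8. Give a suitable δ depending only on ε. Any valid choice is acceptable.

Let ε > 0. We seek δ > 0 such that 0 < |y − 8| < δ implies |5/y − (5/8)| < ε.
|5/y − (5/8)| = 5·|8 − y|/(8·|y|) = 5|y − 8|/(8|y|).
Restrict δ ≤ 4. Then |y − 8| < 4 gives |y| > 4, so 8|y| > 32.
Then |5/y − (5/8)| < 5|y − 8|/32, which is < ε when |y − 8| < (32/5)ε.
Take δ = min(4, (32/5)ε). Then 0 < |y − 8| < δ gives both |y − 8| < 4 and |y − 8| < (32/5)ε, so |5/y − (5/8)| < ε.

δ = min(4, (32/5)ε)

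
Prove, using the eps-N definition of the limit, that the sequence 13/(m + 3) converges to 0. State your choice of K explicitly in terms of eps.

K = 13/eps

Suppose eps > 0. For m ≥ 1, |13/(m + 3) − 0| = 13/(m + 3) ≤ 13/m.
We need 13/m < eps, i.e. m > 13/eps.
Take K = 13/eps. If m > K then |13/(m + 3)| ≤ 13/m < eps.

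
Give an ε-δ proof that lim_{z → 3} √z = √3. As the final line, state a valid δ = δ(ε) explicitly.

δ = min(3, √3·ε)

Fix ε > 0. We want δ > 0 such that 0 < |z − 3| < δ implies |√z − √3| < ε.
Rationalise: √z − √3 = (z − 3)/(√z + √3), so |√z − √3| = |z − 3|/(√z + √3).
Restrict δ ≤ 3 so that |z − 3| < 3 forces z > 0, and then √z + √3 > √3.
Hence |√z − √3| < |z − 3|/√3, which is < ε once |z − 3| < √3·ε.
Take δ = min(3, √3·ε). If 0 < |z − 3| < δ then z > 0 and |√z − √3| < |z − 3|/√3 < ε.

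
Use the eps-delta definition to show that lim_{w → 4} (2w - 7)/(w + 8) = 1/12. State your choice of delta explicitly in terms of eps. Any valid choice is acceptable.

delta = min(6, (72/23)eps)

Suppose eps > 0. We want delta > 0 with 0 < |w − 4| < delta ⇒ |(2w - 7)/(w + 8) − (1/12)| < eps.
Combining over a common denominator, (2w - 7)/(w + 8) − (1/12) = [(2w - 7)·12 − 1·(w + 8)] / [12·(w + 8)] = 23(w − 4) / (12(w + 8)).
So |(2w - 7)/(w + 8) − (1/12)| = 23|w − 4| / (12·|w + 8|).
Require delta ≤ 6, so |w + 8| ≥ |12| − |w − 4| > 12 − 6 = 6.
Hence |(2w - 7)/(w + 8) − (1/12)| < 23|w − 4|/(12·6) = (23/72)|w − 4|, which is < eps once |w − 4| < (72/23)eps.
Take delta = min(6, (72/23)eps). Then 0 < |w − 4| < delta forces both bounds, so |(2w - 7)/(w + 8) − (1/12)| < eps.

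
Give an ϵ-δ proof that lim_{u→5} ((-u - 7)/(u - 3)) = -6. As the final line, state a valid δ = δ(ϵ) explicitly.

Let ϵ > 0. We want δ > 0 with 0 < |u − 5| < δ ⇒ |(-u - 7)/(u - 3) + 6| < ϵ.
Combining over a common denominator, (-u - 7)/(u - 3) + 6 = [(-u - 7)·2 − (-12)·(u - 3)] / [2·(u - 3)] = 10(u − 5) / (2(u - 3)).
So |(-u - 7)/(u - 3) + 6| = 10|u − 5| / (2·|u − 3|).
Require δ ≤ 1, so |u − 3| ≥ |2| − |u − 5| > 2 − 1 = 1.
Hence |(-u - 7)/(u - 3) + 6| < 10|u − 5|/(2·1) = 5|u − 5|, which is < ϵ once |u − 5| < (1/5)ϵ.
Take δ = min(1, (1/5)ϵ). Then 0 < |u − 5| < δ forces both bounds, so |(-u - 7)/(u - 3) + 6| < ϵ.

δ = min(1, (1/5)ϵ)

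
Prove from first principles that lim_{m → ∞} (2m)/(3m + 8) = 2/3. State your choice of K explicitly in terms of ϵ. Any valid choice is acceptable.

K = (16/9)/ϵ

Let ϵ > 0. For m ≥ 1, |(2m)/(3m + 8) − (2/3)| = |-16|/(3(3m + 8)) = 16/(3(3m + 8)).
Since 3m + 8 ≥ 3m for m ≥ 1, this is ≤ 16/(3·3m) = (16/9)/m.
So |(2m)/(3m + 8) − (2/3)| < ϵ whenever m > (16/9)/ϵ.
Take K = (16/9)/ϵ. If m > K then |(2m)/(3m + 8) − (2/3)| ≤ (16/9)/m < ϵ.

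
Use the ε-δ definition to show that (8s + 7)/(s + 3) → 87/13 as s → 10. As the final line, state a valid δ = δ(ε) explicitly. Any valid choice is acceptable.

δ = min(13/2, (169/34)ε)

Fix ε > 0. We want δ > 0 with 0 < |s − 10| < δ ⇒ |(8s + 7)/(s + 3) − (87/13)| < ε.
Combining over a common denominator, (8s + 7)/(s + 3) − (87/13) = [(8s + 7)·13 − 87·(s + 3)] / [13·(s + 3)] = 17(s − 10) / (13(s + 3)).
So |(8s + 7)/(s + 3) − (87/13)| = 17|s − 10| / (13·|s + 3|).
Require δ ≤ 13/2, so |s + 3| ≥ |13| − |s − 10| > 13 − 13/2 = 13/2.
Hence |(8s + 7)/(s + 3) − (87/13)| < 17|s − 10|/(13·(13/2)) = (34/169)|s − 10|, which is < ε once |s − 10| < (169/34)ε.
Take δ = min(13/2, (169/34)ε). Then 0 < |s − 10| < δ forces both bounds, so |(8s + 7)/(s + 3) − (87/13)| < ε.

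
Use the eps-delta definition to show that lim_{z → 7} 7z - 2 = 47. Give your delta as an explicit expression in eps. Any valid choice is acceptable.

Let eps > 0 be given. We need delta > 0 so that 0 < |z − 7| < delta implies |(7z - 2) − 47| < eps.
|(7z - 2) − 47| = |7z - 49| = 7|z − 7|.
Thus it suffices that |z − 7| < eps/7.
Take delta = eps/7. If 0 < |z − 7| < delta then |(7z - 2) − 47| = 7|z − 7| < 7·(eps/7) = eps.

delta = eps/7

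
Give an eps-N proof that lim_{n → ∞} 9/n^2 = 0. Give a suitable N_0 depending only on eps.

Let eps > 0 be given. For n ≥ 1, |9/n^2 − 0| = 9/n^2.
9/n^2 < eps ⇔ n^2 > 9/eps ⇔ n > (9/eps)^{1/2}.
Take N_0 = (9/eps)^{1/2}. Then n > N_0 implies 9/n^2 < eps.

N_0 = (9/eps)^{1/2}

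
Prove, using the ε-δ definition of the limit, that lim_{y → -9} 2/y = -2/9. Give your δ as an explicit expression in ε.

Let ε > 0. We seek δ > 0 such that 0 < |y + 9| < δ implies |2/y + 2/9| < ε.
|2/y + 2/9| = 2·|-9 − y|/(9·|y|) = 2|y + 9|/(9|y|).
Restrict δ ≤ 9/2. Then |y + 9| < 9/2 gives |y| > 9/2, so 9|y| > 81/2.
Then |2/y + 2/9| < 2|y + 9|/(81/2), which is < ε when |y + 9| < (81/4)ε.
Take δ = min(9/2, (81/4)ε). Then 0 < |y + 9| < δ gives both |y + 9| < 9/2 and |y + 9| < (81/4)ε, so |2/y + 2/9| < ε.

δ = min(9/2, (81/4)ε)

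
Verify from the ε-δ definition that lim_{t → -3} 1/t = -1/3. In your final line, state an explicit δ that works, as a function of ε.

δ = min(3/2, (9/2)ε)

Suppose ε > 0. We seek δ > 0 such that 0 < |t + 3| < δ implies |1/t + 1/3| < ε.
|1/t + 1/3| = |-3 − t|/(3·|t|) = |t + 3|/(3|t|).
Require δ ≤ 3/2 so that |t| > 3 − 3/2 = 3/2, hence 3|t| > 9/2.
Then |1/t + 1/3| < |t + 3|/(9/2), which is < ε when |t + 3| < (9/2)ε.
Take δ = min(3/2, (9/2)ε). Then 0 < |t + 3| < δ gives both |t + 3| < 3/2 and |t + 3| < (9/2)ε, so |1/t + 1/3| < ε.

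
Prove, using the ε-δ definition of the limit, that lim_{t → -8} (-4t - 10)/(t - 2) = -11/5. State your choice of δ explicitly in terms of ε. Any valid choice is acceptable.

δ = min(5, (25/9)ε)

Let ε > 0. We want δ > 0 with 0 < |t + 8| < δ ⇒ |(-4t - 10)/(t - 2) + 11/5| < ε.
Combining over a common denominator, (-4t - 10)/(t - 2) + 11/5 = [(-4t - 10)·(-10) − 22·(t - 2)] / [(-10)·(t - 2)] = 18(t + 8) / ((-10)(t - 2)).
So |(-4t - 10)/(t - 2) + 11/5| = 18|t + 8| / (10·|t − 2|).
Require δ ≤ 5, so |t − 2| ≥ |-10| − |t + 8| > 10 − 5 = 5.
Hence |(-4t - 10)/(t - 2) + 11/5| < 18|t + 8|/(10·5) = (9/25)|t + 8|, which is < ε once |t + 8| < (25/9)ε.
Take δ = min(5, (25/9)ε). Then 0 < |t + 8| < δ forces both bounds, so |(-4t - 10)/(t - 2) + 11/5| < ε.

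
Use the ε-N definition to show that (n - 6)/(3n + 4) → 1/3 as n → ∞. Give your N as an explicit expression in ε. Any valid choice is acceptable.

Suppose ε > 0. For n ≥ 1, |(n - 6)/(3n + 4) − (1/3)| = |-22|/(3(3n + 4)) = 22/(3(3n + 4)).
Since 3n + 4 ≥ 3n for n ≥ 1, this is ≤ 22/(3·3n) = (22/9)/n.
So |(n - 6)/(3n + 4) − (1/3)| < ε whenever n > (22/9)/ε.
Take N = (22/9)/ε. If n > N then |(n - 6)/(3n + 4) − (1/3)| ≤ (22/9)/n < ε.

N = (22/9)/ε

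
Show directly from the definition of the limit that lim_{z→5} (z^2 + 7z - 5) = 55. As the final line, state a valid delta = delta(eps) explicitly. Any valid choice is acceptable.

delta = min(2, eps/19)

Let eps > 0 be given. We want delta > 0 such that 0 < |z − 5| < delta implies |(z^2 + 7z - 5) − 55| < eps.
(z^2 + 7z - 5) − 55 = z^2 + 7z - 60 = (z − 5)(z + 12).
So |(z^2 + 7z - 5) − 55| = |z − 5|·|z + 12|.
Require delta ≤ 2. Then |z − 5| < 2 gives |z| < 7, and by the triangle inequality |z + 12| ≤ 7 + 12 = 19.
Hence |(z^2 + 7z - 5) − 55| ≤ 19|z − 5| < eps provided |z − 5| < eps/19.
Choosing delta = min(2, eps/19) ensures both conditions, hence |(z^2 + 7z - 5) − 55| < eps.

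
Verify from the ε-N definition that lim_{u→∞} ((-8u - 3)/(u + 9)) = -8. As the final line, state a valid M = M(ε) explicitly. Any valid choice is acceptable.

M = 69/ε

Fix ε > 0. We seek M > 0 such that u > M implies |(-8u - 3)/(u + 9) + 8| < ε.
(-8u - 3)/(u + 9) + 8 = ((-8u - 3) − (-8)(u + 9)) / ((u + 9)) = 69/((u + 9)).
For u > 0 we have u + 9 > u, so |(-8u - 3)/(u + 9) + 8| = 69/((u + 9)) < 69/(u) = 69/u.
Thus |(-8u - 3)/(u + 9) + 8| < ε whenever u > 69/ε.
Take M = 69/ε. If u > M then |(-8u - 3)/(u + 9) + 8| < 69/u < ε.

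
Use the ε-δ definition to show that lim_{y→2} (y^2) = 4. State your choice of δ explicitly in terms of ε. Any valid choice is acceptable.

Fix ε > 0. We seek δ > 0 with 0 < |y − 2| < δ ⇒ |y^2 − 4| < ε.
Factor: y^2 − 4 = (y − 2)(y + 2), so |y^2 − 4| = |y − 2|·|y + 2|.
Impose δ ≤ 1 so that |y| < 3; then |y + 2| ≤ 5.
Hence |y^2 − 4| ≤ 5|y − 2|, which is < ε once |y − 2| < ε/5.
Take δ = min(1, ε/5). If 0 < |y − 2| < δ then both bounds hold and |y^2 − 4| ≤ 5|y − 2| < 5·(ε/5) = ε.

δ = min(1, ε/5)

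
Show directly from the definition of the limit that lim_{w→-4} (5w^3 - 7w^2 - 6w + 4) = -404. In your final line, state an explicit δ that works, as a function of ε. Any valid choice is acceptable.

δ = min(1, ε/362)

Suppose ε > 0. We want δ > 0 such that 0 < |w + 4| < δ implies |(5w^3 - 7w^2 - 6w + 4) + 404| < ε.
(5w^3 - 7w^2 - 6w + 4) + 404 = 5w^3 - 7w^2 - 6w + 408 = (w + 4)(5w^2 - 27w + 102).
So |(5w^3 - 7w^2 - 6w + 4) + 404| = |w + 4|·|5w^2 - 27w + 102|.
Require δ ≤ 1. Then |w + 4| < 1 gives |w| < 5, and by the triangle inequality |5w^2 - 27w + 102| ≤ 5·5^2 + 27·5 + 102 = 362.
Hence |(5w^3 - 7w^2 - 6w + 4) + 404| ≤ 362|w + 4| < ε provided |w + 4| < ε/362.
Choosing δ = min(1, ε/362) ensures both conditions, hence |(5w^3 - 7w^2 - 6w + 4) + 404| < ε.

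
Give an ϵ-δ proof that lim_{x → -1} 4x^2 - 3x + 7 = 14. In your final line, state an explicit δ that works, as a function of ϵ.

δ = min(1, ϵ/15)

Fix ϵ > 0. We want δ > 0 such that 0 < |x + 1| < δ implies |(4x^2 - 3x + 7) − 14| < ϵ.
(4x^2 - 3x + 7) − 14 = 4x^2 - 3x - 7 = (x + 1)(4x - 7).
So |(4x^2 - 3x + 7) − 14| = |x + 1|·|4x - 7|.
Require δ ≤ 1. Then |x + 1| < 1 gives |x| < 2, and by the triangle inequality |4x - 7| ≤ 4·2 + 7 = 15.
Hence |(4x^2 - 3x + 7) − 14| ≤ 15|x + 1| < ϵ provided |x + 1| < ϵ/15.
Choosing δ = min(1, ϵ/15) ensures both conditions, hence |(4x^2 - 3x + 7) − 14| < ϵ.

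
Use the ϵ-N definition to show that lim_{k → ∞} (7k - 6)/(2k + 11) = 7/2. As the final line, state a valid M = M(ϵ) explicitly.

Let ϵ > 0 be given. For k ≥ 1, |(7k - 6)/(2k + 11) − (7/2)| = |-89|/(2(2k + 11)) = 89/(2(2k + 11)).
Since 2k + 11 ≥ 2k for k ≥ 1, this is ≤ 89/(2·2k) = (89/4)/k.
So |(7k - 6)/(2k + 11) − (7/2)| < ϵ whenever k > (89/4)/ϵ.
Take M = (89/4)/ϵ. If k > M then |(7k - 6)/(2k + 11) − (7/2)| ≤ (89/4)/k < ϵ.

M = (89/4)/ϵ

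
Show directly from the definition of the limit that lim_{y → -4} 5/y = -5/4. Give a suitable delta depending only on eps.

delta = min(2, (8/5)eps)

Let eps > 0 be given. We seek delta > 0 such that 0 < |y + 4| < delta implies |5/y + 5/4| < eps.
|5/y + 5/4| = 5·|-4 − y|/(4·|y|) = 5|y + 4|/(4|y|).
Require delta ≤ 2 so that |y| > 4 − 2 = 2, hence 4|y| > 8.
Then |5/y + 5/4| < 5|y + 4|/8, which is < eps when |y + 4| < (8/5)eps.
Take delta = min(2, (8/5)eps). Then 0 < |y + 4| < delta gives both |y + 4| < 2 and |y + 4| < (8/5)eps, so |5/y + 5/4| < eps.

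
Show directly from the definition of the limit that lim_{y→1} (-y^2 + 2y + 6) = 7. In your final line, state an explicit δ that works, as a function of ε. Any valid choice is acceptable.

Suppose ε > 0. We want δ > 0 such that 0 < |y − 1| < δ implies |(-y^2 + 2y + 6) − 7| < ε.
(-y^2 + 2y + 6) − 7 = -y^2 + 2y - 1 = (y − 1)(-y + 1).
So |(-y^2 + 2y + 6) − 7| = |y − 1|·|-y + 1|.
Assume first that |y − 1| < 2, so |y| < 3. Then |-y + 1| ≤ 3 + 1 = 4.
Hence |(-y^2 + 2y + 6) − 7| ≤ 4|y − 1| < ε provided |y − 1| < ε/4.
Choosing δ = min(2, ε/4) ensures both conditions, hence |(-y^2 + 2y + 6) − 7| < ε.

δ = min(2, ε/4)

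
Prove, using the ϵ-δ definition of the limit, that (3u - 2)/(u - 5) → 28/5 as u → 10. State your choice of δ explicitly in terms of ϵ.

Suppose ϵ > 0. We want δ > 0 with 0 < |u − 10| < δ ⇒ |(3u - 2)/(u - 5) − (28/5)| < ϵ.
Combining over a common denominator, (3u - 2)/(u - 5) − (28/5) = [(3u - 2)·5 − 28·(u - 5)] / [5·(u - 5)] = -13(u − 10) / (5(u - 5)).
So |(3u - 2)/(u - 5) − (28/5)| = 13|u − 10| / (5·|u − 5|).
Require δ ≤ 5/2, so |u − 5| ≥ |5| − |u − 10| > 5 − 5/2 = 5/2.
Hence |(3u - 2)/(u - 5) − (28/5)| < 13|u − 10|/(5·(5/2)) = (26/25)|u − 10|, which is < ϵ once |u − 10| < (25/26)ϵ.
Take δ = min(5/2, (25/26)ϵ). Then 0 < |u − 10| < δ forces both bounds, so |(3u - 2)/(u - 5) − (28/5)| < ϵ.

δ = min(5/2, (25/26)ϵ)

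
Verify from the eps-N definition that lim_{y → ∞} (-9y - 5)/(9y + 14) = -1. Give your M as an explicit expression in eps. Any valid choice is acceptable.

Let eps > 0. We seek M > 0 such that y > M implies |(-9y - 5)/(9y + 14) + 1| < eps.
(-9y - 5)/(9y + 14) + 1 = (9(-9y - 5) − (-9)(9y + 14)) / (9(9y + 14)) = 81/(9(9y + 14)).
For y > 0 we have 9y + 14 > 9y, so |(-9y - 5)/(9y + 14) + 1| = 81/(9(9y + 14)) < 81/(9·9y) = 1/y.
Thus |(-9y - 5)/(9y + 14) + 1| < eps whenever y > 1/eps.
Take M = 1/eps. If y > M then |(-9y - 5)/(9y + 14) + 1| < 1/y < eps.

M = 1/eps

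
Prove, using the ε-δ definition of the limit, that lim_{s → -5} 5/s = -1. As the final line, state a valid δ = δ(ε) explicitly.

δ = min(5/2, (5/2)ε)

Let ε > 0 be given. We seek δ > 0 such that 0 < |s + 5| < δ implies |5/s + 1| < ε.
|5/s + 1| = 5·|-5 − s|/(5·|s|) = 5|s + 5|/(5|s|).
Require δ ≤ 5/2 so that |s| > 5 − 5/2 = 5/2, hence 5|s| > 25/2.
Then |5/s + 1| < 5|s + 5|/(25/2), which is < ε when |s + 5| < (5/2)ε.
Take δ = min(5/2, (5/2)ε). Then 0 < |s + 5| < δ gives both |s + 5| < 5/2 and |s + 5| < (5/2)ε, so |5/s + 1| < ε.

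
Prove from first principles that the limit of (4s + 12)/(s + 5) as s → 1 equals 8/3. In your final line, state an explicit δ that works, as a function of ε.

δ = min(3, (9/4)ε)

Fix ε > 0. We want δ > 0 with 0 < |s − 1| < δ ⇒ |(4s + 12)/(s + 5) − (8/3)| < ε.
Combining over a common denominator, (4s + 12)/(s + 5) − (8/3) = [(4s + 12)·6 − 16·(s + 5)] / [6·(s + 5)] = 8(s − 1) / (6(s + 5)).
So |(4s + 12)/(s + 5) − (8/3)| = 8|s − 1| / (6·|s + 5|).
Require δ ≤ 3, so |s + 5| ≥ |6| − |s − 1| > 6 − 3 = 3.
Hence |(4s + 12)/(s + 5) − (8/3)| < 8|s − 1|/(6·3) = (4/9)|s − 1|, which is < ε once |s − 1| < (9/4)ε.
Take δ = min(3, (9/4)ε). Then 0 < |s − 1| < δ forces both bounds, so |(4s + 12)/(s + 5) − (8/3)| < ε.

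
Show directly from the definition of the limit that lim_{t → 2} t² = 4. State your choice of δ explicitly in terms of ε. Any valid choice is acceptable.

δ = min(1, ε/5)

Let ε > 0. We seek δ > 0 with 0 < |t − 2| < δ ⇒ |t² − 4| < ε.
Factor: t² − 4 = (t − 2)(t + 2), so |t² − 4| = |t − 2|·|t + 2|.
Restrict δ ≤ 1. Then |t − 2| < 1 gives |t| < 3, so by the triangle inequality |t + 2| ≤ 3 + 2 = 5.
Hence |t² − 4| ≤ 5|t − 2|, which is < ε once |t − 2| < ε/5.
Take δ = min(1, ε/5). If 0 < |t − 2| < δ then both bounds hold and |t² − 4| ≤ 5|t − 2| < 5·(ε/5) = ε.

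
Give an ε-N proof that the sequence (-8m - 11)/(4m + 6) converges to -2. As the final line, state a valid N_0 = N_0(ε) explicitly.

N_0 = (1/4)/ε

Fix ε > 0. For m ≥ 1, |(-8m - 11)/(4m + 6) + 2| = |4|/(4(4m + 6)) = 4/(4(4m + 6)).
Since 4m + 6 ≥ 4m for m ≥ 1, this is ≤ 4/(4·4m) = (1/4)/m.
So |(-8m - 11)/(4m + 6) + 2| < ε whenever m > (1/4)/ε.
Take N_0 = (1/4)/ε. If m > N_0 then |(-8m - 11)/(4m + 6) + 2| ≤ (1/4)/m < ε.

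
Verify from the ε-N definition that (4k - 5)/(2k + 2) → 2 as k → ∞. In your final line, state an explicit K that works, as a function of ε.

K = (9/2)/ε

Let ε > 0 be given. For k ≥ 1, |(4k - 5)/(2k + 2) − 2| = |-18|/(2(2k + 2)) = 18/(2(2k + 2)).
Since 2k + 2 ≥ 2k for k ≥ 1, this is ≤ 18/(2·2k) = (9/2)/k.
So |(4k - 5)/(2k + 2) − 2| < ε whenever k > (9/2)/ε.
Take K = (9/2)/ε. If k > K then |(4k - 5)/(2k + 2) − 2| ≤ (9/2)/k < ε.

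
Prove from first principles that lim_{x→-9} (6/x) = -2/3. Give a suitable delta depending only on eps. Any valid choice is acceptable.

delta = min(9/2, (27/4)eps)

Let eps > 0 be given. We seek delta > 0 such that 0 < |x + 9| < delta implies |6/x + 2/3| < eps.
|6/x + 2/3| = 6·|-9 − x|/(9·|x|) = 6|x + 9|/(9|x|).
Restrict delta ≤ 9/2. Then |x + 9| < 9/2 gives |x| > 9/2, so 9|x| > 81/2.
Then |6/x + 2/3| < 6|x + 9|/(81/2), which is < eps when |x + 9| < (27/4)eps.
Take delta = min(9/2, (27/4)eps). Then 0 < |x + 9| < delta gives both |x + 9| < 9/2 and |x + 9| < (27/4)eps, so |6/x + 2/3| < eps.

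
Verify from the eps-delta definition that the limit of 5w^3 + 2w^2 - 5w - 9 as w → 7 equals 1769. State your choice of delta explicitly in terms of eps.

delta = min(2, eps/992)

Suppose eps > 0. We want delta > 0 such that 0 < |w − 7| < delta implies |(5w^3 + 2w^2 - 5w - 9) − 1769| < eps.
(5w^3 + 2w^2 - 5w - 9) − 1769 = 5w^3 + 2w^2 - 5w - 1778 = (w − 7)(5w^2 + 37w + 254).
So |(5w^3 + 2w^2 - 5w - 9) − 1769| = |w − 7|·|5w^2 + 37w + 254|.
Assume first that |w − 7| < 2, so |w| < 9. Then |5w^2 + 37w + 254| ≤ 5·9^2 + 37·9 + 254 = 992.
Hence |(5w^3 + 2w^2 - 5w - 9) − 1769| ≤ 992|w − 7| < eps provided |w − 7| < eps/992.
Choosing delta = min(2, eps/992) ensures both conditions, hence |(5w^3 + 2w^2 - 5w - 9) − 1769| < eps.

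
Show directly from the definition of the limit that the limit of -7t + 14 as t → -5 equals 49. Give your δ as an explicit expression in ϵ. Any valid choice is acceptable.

δ = ϵ/7

Let ϵ > 0 be given. We need δ > 0 so that 0 < |t + 5| < δ implies |(-7t + 14) − 49| < ϵ.
Since (-7t + 14) − 49 = -7(t + 5), we have |(-7t + 14) − 49| = 7|t + 5|.
So 7|t + 5| < ϵ exactly when |t + 5| < ϵ/7.
Take δ = ϵ/7. If 0 < |t + 5| < δ then |(-7t + 14) − 49| = 7|t + 5| < 7·(ϵ/7) = ϵ.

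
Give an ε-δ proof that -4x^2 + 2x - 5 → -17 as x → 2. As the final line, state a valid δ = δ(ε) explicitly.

δ = min(2, ε/22)

Suppose ε > 0. We want δ > 0 such that 0 < |x − 2| < δ implies |(-4x^2 + 2x - 5) + 17| < ε.
(-4x^2 + 2x - 5) + 17 = -4x^2 + 2x + 12 = (x − 2)(-4x - 6).
So |(-4x^2 + 2x - 5) + 17| = |x − 2|·|-4x - 6|.
Assume first that |x − 2| < 2, so |x| < 4. Then |-4x - 6| ≤ 4·4 + 6 = 22.
Hence |(-4x^2 + 2x - 5) + 17| ≤ 22|x − 2| < ε provided |x − 2| < ε/22.
Take δ = min(2, ε/22). Then 0 < |x − 2| < δ gives both |x − 2| < 2 and |x − 2| < ε/22, so |(-4x^2 + 2x - 5) + 17| < ε.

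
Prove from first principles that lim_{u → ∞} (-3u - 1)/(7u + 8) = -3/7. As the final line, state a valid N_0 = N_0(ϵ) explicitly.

N_0 = (17/49)/ϵ

Fix ϵ > 0. We seek N_0 > 0 such that u > N_0 implies |(-3u - 1)/(7u + 8) + 3/7| < ϵ.
(-3u - 1)/(7u + 8) + 3/7 = (7(-3u - 1) − (-3)(7u + 8)) / (7(7u + 8)) = 17/(7(7u + 8)).
For u > 0 we have 7u + 8 > 7u, so |(-3u - 1)/(7u + 8) + 3/7| = 17/(7(7u + 8)) < 17/(7·7u) = (17/49)/u.
Thus |(-3u - 1)/(7u + 8) + 3/7| < ϵ whenever u > (17/49)/ϵ.
Take N_0 = (17/49)/ϵ. If u > N_0 then |(-3u - 1)/(7u + 8) + 3/7| < (17/49)/u < ϵ.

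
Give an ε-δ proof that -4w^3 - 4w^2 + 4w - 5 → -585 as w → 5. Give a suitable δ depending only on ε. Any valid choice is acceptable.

δ = min(1, ε/404)

Fix ε > 0. We want δ > 0 such that 0 < |w − 5| < δ implies |(-4w^3 - 4w^2 + 4w - 5) + 585| < ε.
(-4w^3 - 4w^2 + 4w - 5) + 585 = -4w^3 - 4w^2 + 4w + 580 = (w − 5)(-4w^2 - 24w - 116).
So |(-4w^3 - 4w^2 + 4w - 5) + 585| = |w − 5|·|-4w^2 - 24w - 116|.
Assume first that |w − 5| < 1, so |w| < 6. Then |-4w^2 - 24w - 116| ≤ 4·6^2 + 24·6 + 116 = 404.
Hence |(-4w^3 - 4w^2 + 4w - 5) + 585| ≤ 404|w − 5| < ε provided |w − 5| < ε/404.
Choosing δ = min(1, ε/404) ensures both conditions, hence |(-4w^3 - 4w^2 + 4w - 5) + 585| < ε.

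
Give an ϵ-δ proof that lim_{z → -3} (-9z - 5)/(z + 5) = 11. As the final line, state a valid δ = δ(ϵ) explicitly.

Let ϵ > 0 be given. We want δ > 0 with 0 < |z + 3| < δ ⇒ |(-9z - 5)/(z + 5) − 11| < ϵ.
Combining over a common denominator, (-9z - 5)/(z + 5) − 11 = [(-9z - 5)·2 − 22·(z + 5)] / [2·(z + 5)] = -40(z + 3) / (2(z + 5)).
So |(-9z - 5)/(z + 5) − 11| = 40|z + 3| / (2·|z + 5|).
Require δ ≤ 1, so |z + 5| ≥ |2| − |z + 3| > 2 − 1 = 1.
Hence |(-9z - 5)/(z + 5) − 11| < 40|z + 3|/(2·1) = 20|z + 3|, which is < ϵ once |z + 3| < (1/20)ϵ.
Take δ = min(1, (1/20)ϵ). Then 0 < |z + 3| < δ forces both bounds, so |(-9z - 5)/(z + 5) − 11| < ϵ.

δ = min(1, (1/20)ϵ)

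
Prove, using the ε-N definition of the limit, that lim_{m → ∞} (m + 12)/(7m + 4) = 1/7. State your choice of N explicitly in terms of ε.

N = (80/49)/ε

Let ε > 0. For m ≥ 1, |(m + 12)/(7m + 4) − (1/7)| = |80|/(7(7m + 4)) = 80/(7(7m + 4)).
Since 7m + 4 ≥ 7m for m ≥ 1, this is ≤ 80/(7·7m) = (80/49)/m.
So |(m + 12)/(7m + 4) − (1/7)| < ε whenever m > (80/49)/ε.
Take N = (80/49)/ε. If m > N then |(m + 12)/(7m + 4) − (1/7)| ≤ (80/49)/m < ε.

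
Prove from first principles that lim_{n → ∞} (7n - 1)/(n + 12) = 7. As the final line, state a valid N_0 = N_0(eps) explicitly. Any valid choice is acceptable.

N_0 = 85/eps

Let eps > 0 be given. For n ≥ 1, |(7n - 1)/(n + 12) − 7| = |-85|/((n + 12)) = 85/((n + 12)).
Since n + 12 ≥ n for n ≥ 1, this is ≤ 85/(n) = 85/n.
So |(7n - 1)/(n + 12) − 7| < eps whenever n > 85/eps.
Take N_0 = 85/eps. If n > N_0 then |(7n - 1)/(n + 12) − 7| ≤ 85/n < eps.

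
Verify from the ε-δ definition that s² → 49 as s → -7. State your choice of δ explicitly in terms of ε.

δ = min(1, ε/15)

Let ε > 0 be given. We seek δ > 0 with 0 < |s + 7| < δ ⇒ |s² − 49| < ε.
Factor: s² − 49 = (s + 7)(s - 7), so |s² − 49| = |s + 7|·|s - 7|.
Restrict δ ≤ 1. Then |s + 7| < 1 gives |s| < 8, so by the triangle inequality |s - 7| ≤ 8 + 7 = 15.
Hence |s² − 49| ≤ 15|s + 7|, which is < ε once |s + 7| < ε/15.
Take δ = min(1, ε/15). If 0 < |s + 7| < δ then both bounds hold and |s² − 49| ≤ 15|s + 7| < 15·(ε/15) = ε.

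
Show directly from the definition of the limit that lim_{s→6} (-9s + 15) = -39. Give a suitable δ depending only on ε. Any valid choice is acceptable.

δ = ε/9

Let ε > 0 be given. We need δ > 0 so that 0 < |s − 6| < δ implies |(-9s + 15) + 39| < ε.
Since (-9s + 15) + 39 = -9(s − 6), we have |(-9s + 15) + 39| = 9|s − 6|.
Thus it suffices that |s − 6| < ε/9.
Choosing δ = ε/9 gives |(-9s + 15) + 39| = 9|s − 6| < ε whenever |s − 6| < δ.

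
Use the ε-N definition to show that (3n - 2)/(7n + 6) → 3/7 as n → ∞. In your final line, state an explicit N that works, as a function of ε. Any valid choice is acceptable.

N = (32/49)/ε

Let ε > 0. For n ≥ 1, |(3n - 2)/(7n + 6) − (3/7)| = |-32|/(7(7n + 6)) = 32/(7(7n + 6)).
Since 7n + 6 ≥ 7n for n ≥ 1, this is ≤ 32/(7·7n) = (32/49)/n.
So |(3n - 2)/(7n + 6) − (3/7)| < ε whenever n > (32/49)/ε.
Take N = (32/49)/ε. If n > N then |(3n - 2)/(7n + 6) − (3/7)| ≤ (32/49)/n < ε.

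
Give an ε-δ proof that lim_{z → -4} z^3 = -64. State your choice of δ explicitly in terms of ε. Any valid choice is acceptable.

δ = min(1, ε/61)

Suppose ε > 0. We seek δ > 0 with 0 < |z + 4| < δ ⇒ |z^3 + 64| < ε.
Factor: z^3 + 64 = (z + 4)(z^2 - 4z + 16), so |z^3 + 64| = |z + 4|·|z^2 - 4z + 16|.
Restrict δ ≤ 1. Then |z + 4| < 1 gives |z| < 5, so by the triangle inequality |z^2 - 4z + 16| ≤ 5^2 + 4·5 + 16 = 61.
Hence |z^3 + 64| ≤ 61|z + 4|, which is < ε once |z + 4| < ε/61.
Take δ = min(1, ε/61). If 0 < |z + 4| < δ then both bounds hold and |z^3 + 64| ≤ 61|z + 4| < 61·(ε/61) = ε.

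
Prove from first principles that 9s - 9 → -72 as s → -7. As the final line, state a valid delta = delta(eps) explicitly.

delta = eps/9

Suppose eps > 0. We need delta > 0 so that 0 < |s + 7| < delta implies |(9s - 9) + 72| < eps.
|(9s - 9) + 72| = |9s + 63| = 9|s + 7|.
So 9|s + 7| < eps exactly when |s + 7| < eps/9.
Take delta = eps/9. If 0 < |s + 7| < delta then |(9s - 9) + 72| = 9|s + 7| < 9·(eps/9) = eps.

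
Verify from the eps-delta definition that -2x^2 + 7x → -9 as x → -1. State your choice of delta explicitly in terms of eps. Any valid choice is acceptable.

Fix eps > 0. We want delta > 0 such that 0 < |x + 1| < delta implies |(-2x^2 + 7x) + 9| < eps.
(-2x^2 + 7x) + 9 = -2x^2 + 7x + 9 = (x + 1)(-2x + 9).
So |(-2x^2 + 7x) + 9| = |x + 1|·|-2x + 9|.
Assume first that |x + 1| < 1, so |x| < 2. Then |-2x + 9| ≤ 2·2 + 9 = 13.
Hence |(-2x^2 + 7x) + 9| ≤ 13|x + 1| < eps provided |x + 1| < eps/13.
Choosing delta = min(1, eps/13) ensures both conditions, hence |(-2x^2 + 7x) + 9| < eps.

delta = min(1, eps/13)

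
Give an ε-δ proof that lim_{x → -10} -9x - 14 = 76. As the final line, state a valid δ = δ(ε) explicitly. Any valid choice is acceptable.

δ = ε/9

Let ε > 0 be given. We need δ > 0 so that 0 < |x + 10| < δ implies |(-9x - 14) − 76| < ε.
Since (-9x - 14) − 76 = -9(x + 10), we have |(-9x - 14) − 76| = 9|x + 10|.
So 9|x + 10| < ε exactly when |x + 10| < ε/9.
Choosing δ = ε/9 gives |(-9x - 14) − 76| = 9|x + 10| < ε whenever |x + 10| < δ.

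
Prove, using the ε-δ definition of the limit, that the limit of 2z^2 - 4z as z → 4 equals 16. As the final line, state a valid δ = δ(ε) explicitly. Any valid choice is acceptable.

Fix ε > 0. We want δ > 0 such that 0 < |z − 4| < δ implies |(2z^2 - 4z) − 16| < ε.
(2z^2 - 4z) − 16 = 2z^2 - 4z - 16 = (z − 4)(2z + 4).
So |(2z^2 - 4z) − 16| = |z − 4|·|2z + 4|.
Assume first that |z − 4| < 1, so |z| < 5. Then |2z + 4| ≤ 2·5 + 4 = 14.
Hence |(2z^2 - 4z) − 16| ≤ 14|z − 4| < ε provided |z − 4| < ε/14.
Take δ = min(1, ε/14). Then 0 < |z − 4| < δ gives both |z − 4| < 1 and |z − 4| < ε/14, so |(2z^2 - 4z) − 16| < ε.

δ = min(1, ε/14)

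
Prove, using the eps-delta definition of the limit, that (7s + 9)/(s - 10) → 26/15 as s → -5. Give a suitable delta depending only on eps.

delta = min(15/2, (225/158)eps)

Let eps > 0 be given. We want delta > 0 with 0 < |s + 5| < delta ⇒ |(7s + 9)/(s - 10) − (26/15)| < eps.
Combining over a common denominator, (7s + 9)/(s - 10) − (26/15) = [(7s + 9)·(-15) − (-26)·(s - 10)] / [(-15)·(s - 10)] = -79(s + 5) / ((-15)(s - 10)).
So |(7s + 9)/(s - 10) − (26/15)| = 79|s + 5| / (15·|s − 10|).
Restrict delta ≤ 15/2. Then |s + 5| < 15/2 gives |s − 10| = |(s + 5) + (-15)| ≥ 15 − 15/2 = 15/2.
Hence |(7s + 9)/(s - 10) − (26/15)| < 79|s + 5|/(15·(15/2)) = (158/225)|s + 5|, which is < eps once |s + 5| < (225/158)eps.
Take delta = min(15/2, (225/158)eps). Then 0 < |s + 5| < delta forces both bounds, so |(7s + 9)/(s - 10) − (26/15)| < eps.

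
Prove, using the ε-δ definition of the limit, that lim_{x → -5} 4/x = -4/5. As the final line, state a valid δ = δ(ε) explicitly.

δ = min(5/2, (25/8)ε)

Suppose ε > 0. We seek δ > 0 such that 0 < |x + 5| < δ implies |4/x + 4/5| < ε.
|4/x + 4/5| = 4·|-5 − x|/(5·|x|) = 4|x + 5|/(5|x|).
Require δ ≤ 5/2 so that |x| > 5 − 5/2 = 5/2, hence 5|x| > 25/2.
Then |4/x + 4/5| < 4|x + 5|/(25/2), which is < ε when |x + 5| < (25/8)ε.
Take δ = min(5/2, (25/8)ε). Then 0 < |x + 5| < δ gives both |x + 5| < 5/2 and |x + 5| < (25/8)ε, so |4/x + 4/5| < ε.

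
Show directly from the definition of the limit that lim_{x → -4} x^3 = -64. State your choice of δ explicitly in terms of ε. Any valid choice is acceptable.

Fix ε > 0. We seek δ > 0 with 0 < |x + 4| < δ ⇒ |x^3 + 64| < ε.
Factor: x^3 + 64 = (x + 4)(x^2 - 4x + 16), so |x^3 + 64| = |x + 4|·|x^2 - 4x + 16|.
Impose δ ≤ 2 so that |x| < 6; then |x^2 - 4x + 16| ≤ 76.
Hence |x^3 + 64| ≤ 76|x + 4|, which is < ε once |x + 4| < ε/76.
Take δ = min(2, ε/76). If 0 < |x + 4| < δ then both bounds hold and |x^3 + 64| ≤ 76|x + 4| < 76·(ε/76) = ε.

δ = min(2, ε/76)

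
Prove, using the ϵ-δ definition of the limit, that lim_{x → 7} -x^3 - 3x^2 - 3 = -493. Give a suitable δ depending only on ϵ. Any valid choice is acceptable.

δ = min(2, ϵ/241)

Fix ϵ > 0. We want δ > 0 such that 0 < |x − 7| < δ implies |(-x^3 - 3x^2 - 3) + 493| < ϵ.
(-x^3 - 3x^2 - 3) + 493 = -x^3 - 3x^2 + 490 = (x − 7)(-x^2 - 10x - 70).
So |(-x^3 - 3x^2 - 3) + 493| = |x − 7|·|-x^2 - 10x - 70|.
Assume first that |x − 7| < 2, so |x| < 9. Then |-x^2 - 10x - 70| ≤ 9^2 + 10·9 + 70 = 241.
Hence |(-x^3 - 3x^2 - 3) + 493| ≤ 241|x − 7| < ϵ provided |x − 7| < ϵ/241.
Choosing δ = min(2, ϵ/241) ensures both conditions, hence |(-x^3 - 3x^2 - 3) + 493| < ϵ.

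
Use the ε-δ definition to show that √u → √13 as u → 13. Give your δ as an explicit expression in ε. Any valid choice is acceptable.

Let ε > 0. We want δ > 0 such that 0 < |u − 13| < δ implies |√u − √13| < ε.
Multiplying by the conjugate, |√u − √13| = |u − 13|/(√u + √13).
Restrict δ ≤ 13 so that |u − 13| < 13 forces u > 0, and then √u + √13 > √13.
Hence |√u − √13| < |u − 13|/√13, which is < ε once |u − 13| < √13·ε.
Take δ = min(13, √13·ε). If 0 < |u − 13| < δ then u > 0 and |√u − √13| < |u − 13|/√13 < ε.

δ = min(13, √13·ε)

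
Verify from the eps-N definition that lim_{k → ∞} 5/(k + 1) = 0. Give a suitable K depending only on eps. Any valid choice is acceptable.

K = 5/eps

Fix eps > 0. For k ≥ 1, |5/(k + 1) − 0| = 5/(k + 1) ≤ 5/k.
We need 5/k < eps, i.e. k > 5/eps.
Take K = 5/eps. If k > K then |5/(k + 1)| ≤ 5/k < eps.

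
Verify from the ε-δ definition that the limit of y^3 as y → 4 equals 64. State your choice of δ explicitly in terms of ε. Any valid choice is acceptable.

δ = min(2, ε/76)

Let ε > 0. We seek δ > 0 with 0 < |y − 4| < δ ⇒ |y^3 − 64| < ε.
Factor: y^3 − 64 = (y − 4)(y^2 + 4y + 16), so |y^3 − 64| = |y − 4|·|y^2 + 4y + 16|.
Restrict δ ≤ 2. Then |y − 4| < 2 gives |y| < 6, so by the triangle inequality |y^2 + 4y + 16| ≤ 6^2 + 4·6 + 16 = 76.
Hence |y^3 − 64| ≤ 76|y − 4|, which is < ε once |y − 4| < ε/76.
Take δ = min(2, ε/76). If 0 < |y − 4| < δ then both bounds hold and |y^3 − 64| ≤ 76|y − 4| < 76·(ε/76) = ε.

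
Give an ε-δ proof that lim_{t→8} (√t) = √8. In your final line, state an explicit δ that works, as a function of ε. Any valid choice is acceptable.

δ = min(8, √8·ε)

Fix ε > 0. We want δ > 0 such that 0 < |t − 8| < δ implies |√t − √8| < ε.
Multiplying by the conjugate, |√t − √8| = |t − 8|/(√t + √8).
Restrict δ ≤ 8 so that |t − 8| < 8 forces t > 0, and then √t + √8 > √8.
Hence |√t − √8| < |t − 8|/√8, which is < ε once |t − 8| < √8·ε.
Take δ = min(8, √8·ε). If 0 < |t − 8| < δ then t > 0 and |√t − √8| < |t − 8|/√8 < ε.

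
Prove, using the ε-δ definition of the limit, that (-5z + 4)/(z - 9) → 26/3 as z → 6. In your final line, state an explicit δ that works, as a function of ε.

δ = min(3/2, (9/82)ε)

Let ε > 0 be given. We want δ > 0 with 0 < |z − 6| < δ ⇒ |(-5z + 4)/(z - 9) − (26/3)| < ε.
Combining over a common denominator, (-5z + 4)/(z - 9) − (26/3) = [(-5z + 4)·(-3) − (-26)·(z - 9)] / [(-3)·(z - 9)] = 41(z − 6) / ((-3)(z - 9)).
So |(-5z + 4)/(z - 9) − (26/3)| = 41|z − 6| / (3·|z − 9|).
Require δ ≤ 3/2, so |z − 9| ≥ |-3| − |z − 6| > 3 − 3/2 = 3/2.
Hence |(-5z + 4)/(z - 9) − (26/3)| < 41|z − 6|/(3·(3/2)) = (82/9)|z − 6|, which is < ε once |z − 6| < (9/82)ε.
Take δ = min(3/2, (9/82)ε). Then 0 < |z − 6| < δ forces both bounds, so |(-5z + 4)/(z - 9) − (26/3)| < ε.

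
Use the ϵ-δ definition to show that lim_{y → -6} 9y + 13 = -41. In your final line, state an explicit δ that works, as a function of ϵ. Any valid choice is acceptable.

Suppose ϵ > 0. We need δ > 0 so that 0 < |y + 6| < δ implies |(9y + 13) + 41| < ϵ.
Since (9y + 13) + 41 = 9(y + 6), we have |(9y + 13) + 41| = 9|y + 6|.
So 9|y + 6| < ϵ exactly when |y + 6| < ϵ/9.
Take δ = ϵ/9. If 0 < |y + 6| < δ then |(9y + 13) + 41| = 9|y + 6| < 9·(ϵ/9) = ϵ.

δ = ϵ/9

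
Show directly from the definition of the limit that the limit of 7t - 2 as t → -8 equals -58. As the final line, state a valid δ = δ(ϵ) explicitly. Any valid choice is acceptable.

Let ϵ > 0. We need δ > 0 so that 0 < |t + 8| < δ implies |(7t - 2) + 58| < ϵ.
Since (7t - 2) + 58 = 7(t + 8), we have |(7t - 2) + 58| = 7|t + 8|.
So 7|t + 8| < ϵ exactly when |t + 8| < ϵ/7.
Take δ = ϵ/7. If 0 < |t + 8| < δ then |(7t - 2) + 58| = 7|t + 8| < 7·(ϵ/7) = ϵ.

δ = ϵ/7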